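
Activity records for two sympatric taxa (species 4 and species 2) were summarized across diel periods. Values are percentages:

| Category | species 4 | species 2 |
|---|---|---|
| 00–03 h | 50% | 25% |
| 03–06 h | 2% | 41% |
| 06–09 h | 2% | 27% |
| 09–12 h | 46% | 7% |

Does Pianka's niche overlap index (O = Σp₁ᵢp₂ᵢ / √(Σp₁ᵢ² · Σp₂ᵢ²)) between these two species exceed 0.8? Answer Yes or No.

No

Convert percentages to proportions (divide by 100).
Σ p₁ᵢp₂ᵢ = 0.1250 + 0.0082 + 0.0054 + 0.0322 = 0.1708
Σp_1ᵢ² = 0.50² + 0.02² + 0.02² + 0.46² = 0.2500 + 0.0004 + 0.0004 + 0.2116 = 0.4624
Σp_2ᵢ² = 0.25² + 0.41² + 0.27² + 0.07² = 0.0625 + 0.1681 + 0.0729 + 0.0049 = 0.3084
O = 0.1708 / √(0.4624 × 0.3084) = 0.1708 / 0.37763 = 0.4523
O = 0.4523 < 0.8 → No.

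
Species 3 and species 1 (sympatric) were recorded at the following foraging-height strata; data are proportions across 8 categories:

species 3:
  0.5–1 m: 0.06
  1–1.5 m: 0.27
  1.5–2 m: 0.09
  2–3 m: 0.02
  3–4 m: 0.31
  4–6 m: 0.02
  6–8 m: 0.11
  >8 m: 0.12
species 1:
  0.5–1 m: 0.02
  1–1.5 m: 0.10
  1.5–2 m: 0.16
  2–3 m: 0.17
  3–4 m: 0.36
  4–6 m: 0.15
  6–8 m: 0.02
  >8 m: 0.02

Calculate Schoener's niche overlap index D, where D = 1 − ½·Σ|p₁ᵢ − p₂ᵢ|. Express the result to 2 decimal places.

0.60

Σ|p₁ᵢ − p₂ᵢ| = 0.04 + 0.17 + 0.07 + 0.15 + 0.05 + 0.13 + 0.09 + 0.10 = 0.80
D = 1 − ½ × 0.80 = 1 − 0.400 = 0.6000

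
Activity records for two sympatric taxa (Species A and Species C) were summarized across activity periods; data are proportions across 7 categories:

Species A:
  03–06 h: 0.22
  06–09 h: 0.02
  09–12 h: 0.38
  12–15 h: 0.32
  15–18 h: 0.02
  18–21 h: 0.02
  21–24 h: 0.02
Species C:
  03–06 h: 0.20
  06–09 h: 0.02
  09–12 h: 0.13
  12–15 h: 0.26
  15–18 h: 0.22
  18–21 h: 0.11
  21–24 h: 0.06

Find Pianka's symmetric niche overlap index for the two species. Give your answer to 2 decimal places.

0.78

Σ p₁ᵢp₂ᵢ = 0.0440 + 0.0004 + 0.0494 + 0.0832 + 0.0044 + 0.0022 + 0.0012 = 0.1848
Σp_1ᵢ² = 0.22² + 0.02² + 0.38² + 0.32² + 0.02² + 0.02² + 0.02² = 0.0484 + 0.0004 + 0.1444 + 0.1024 + 0.0004 + 0.0004 + 0.0004 = 0.2968
Σp_2ᵢ² = 0.20² + 0.02² + 0.13² + 0.26² + 0.22² + 0.11² + 0.06² = 0.0400 + 0.0004 + 0.0169 + 0.0676 + 0.0484 + 0.0121 + 0.0036 = 0.1890
O = 0.1848 / √(0.2968 × 0.1890) = 0.1848 / 0.23684 = 0.7803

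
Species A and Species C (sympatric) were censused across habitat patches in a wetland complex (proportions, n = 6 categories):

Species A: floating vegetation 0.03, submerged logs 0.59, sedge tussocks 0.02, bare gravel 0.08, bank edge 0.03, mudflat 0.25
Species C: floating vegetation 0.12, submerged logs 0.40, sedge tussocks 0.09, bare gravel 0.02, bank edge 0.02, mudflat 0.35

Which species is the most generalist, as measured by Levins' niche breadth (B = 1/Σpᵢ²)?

Species C

Σp_Aᵢ² = 0.03² + 0.59² + 0.02² + 0.08² + 0.03² + 0.25² = 0.0009 + 0.3481 + 0.0004 + 0.0064 + 0.0009 + 0.0625 = 0.4192
B_A = 1 / 0.4192 = 2.3855
Σp_Cᵢ² = 0.12² + 0.40² + 0.09² + 0.02² + 0.02² + 0.35² = 0.0144 + 0.1600 + 0.0081 + 0.0004 + 0.0004 + 0.1225 = 0.3058
B_C = 1 / 0.3058 = 3.2701
Highest B → broadest niche (most generalist): Species C (B = 3.27).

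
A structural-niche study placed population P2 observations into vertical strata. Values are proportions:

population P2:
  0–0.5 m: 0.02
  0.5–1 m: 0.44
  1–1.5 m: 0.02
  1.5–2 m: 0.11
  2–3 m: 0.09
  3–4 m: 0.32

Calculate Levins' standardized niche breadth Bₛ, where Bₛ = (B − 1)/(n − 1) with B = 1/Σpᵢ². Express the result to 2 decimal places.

Σpᵢ² = 0.02² + 0.44² + 0.02² + 0.11² + 0.09² + 0.32² = 0.0004 + 0.1936 + 0.0004 + 0.0121 + 0.0081 + 0.1024 = 0.3170
B = 1 / 0.3170 = 3.1546
Bₛ = (B − 1)/(n − 1) = (3.1546 − 1)/(6 − 1) = 2.1546/5 = 0.4309

0.43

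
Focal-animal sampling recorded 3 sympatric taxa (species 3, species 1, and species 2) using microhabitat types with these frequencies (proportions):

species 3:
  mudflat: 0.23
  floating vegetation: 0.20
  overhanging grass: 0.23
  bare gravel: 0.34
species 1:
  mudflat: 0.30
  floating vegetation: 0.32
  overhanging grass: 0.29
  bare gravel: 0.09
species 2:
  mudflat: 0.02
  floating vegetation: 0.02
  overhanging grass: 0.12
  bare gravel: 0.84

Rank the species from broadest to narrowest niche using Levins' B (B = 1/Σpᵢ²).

Σp_3ᵢ² = 0.23² + 0.20² + 0.23² + 0.34² = 0.0529 + 0.0400 + 0.0529 + 0.1156 = 0.2614
B_3 = 1 / 0.2614 = 3.8256
Σp_1ᵢ² = 0.30² + 0.32² + 0.29² + 0.09² = 0.0900 + 0.1024 + 0.0841 + 0.0081 = 0.2846
B_1 = 1 / 0.2846 = 3.5137
Σp_2ᵢ² = 0.02² + 0.02² + 0.12² + 0.84² = 0.0004 + 0.0004 + 0.0144 + 0.7056 = 0.7208
B_2 = 1 / 0.7208 = 1.3873
Ranking by B (broadest → narrowest): species 3 (3.83) > species 1 (3.51) > species 2 (1.39)

species 3 > species 1 > species 2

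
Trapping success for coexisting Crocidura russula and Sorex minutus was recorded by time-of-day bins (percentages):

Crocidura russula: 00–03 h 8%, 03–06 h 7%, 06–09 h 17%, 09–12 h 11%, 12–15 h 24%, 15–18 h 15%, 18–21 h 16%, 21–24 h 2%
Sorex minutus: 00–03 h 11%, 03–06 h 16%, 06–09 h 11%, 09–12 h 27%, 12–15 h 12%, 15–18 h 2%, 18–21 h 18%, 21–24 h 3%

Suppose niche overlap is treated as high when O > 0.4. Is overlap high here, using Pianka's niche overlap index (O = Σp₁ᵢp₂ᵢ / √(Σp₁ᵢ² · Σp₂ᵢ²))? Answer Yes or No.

Yes

Convert percentages to proportions (divide by 100).
Σ p₁ᵢp₂ᵢ = 0.0088 + 0.0112 + 0.0187 + 0.0297 + 0.0288 + 0.0030 + 0.0288 + 0.0006 = 0.1296
Σp_1ᵢ² = 0.08² + 0.07² + 0.17² + 0.11² + 0.24² + 0.15² + 0.16² + 0.02² = 0.0064 + 0.0049 + 0.0289 + 0.0121 + 0.0576 + 0.0225 + 0.0256 + 0.0004 = 0.1584
Σp_2ᵢ² = 0.11² + 0.16² + 0.11² + 0.27² + 0.12² + 0.02² + 0.18² + 0.03² = 0.0121 + 0.0256 + 0.0121 + 0.0729 + 0.0144 + 0.0004 + 0.0324 + 0.0009 = 0.1708
O = 0.1296 / √(0.1584 × 0.1708) = 0.1296 / 0.16448 = 0.7879
O = 0.7879 > 0.4 → Yes.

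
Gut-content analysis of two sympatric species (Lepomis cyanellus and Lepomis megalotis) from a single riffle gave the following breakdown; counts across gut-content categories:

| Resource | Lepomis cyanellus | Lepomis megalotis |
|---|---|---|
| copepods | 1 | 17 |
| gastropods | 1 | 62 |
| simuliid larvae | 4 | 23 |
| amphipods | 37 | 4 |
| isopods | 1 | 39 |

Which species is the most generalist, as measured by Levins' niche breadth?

Lepomis megalotis

Proportions for Lepomis cyanellus (n=44): 1/44=0.0227, 1/44=0.0227, 4/44=0.0909, 37/44=0.8409, 1/44=0.0227
Proportions for Lepomis megalotis (n=145): 17/145=0.1172, 62/145=0.4276, 23/145=0.1586, 4/145=0.0276, 39/145=0.2690
Σp_cyanᵢ² = 0.0227² + 0.0227² + 0.0909² + 0.8409² + 0.0227² = 0.000515 + 0.000515 + 0.008263 + 0.707113 + 0.000515 = 0.716921
B_cyan = 1 / 0.716921 = 1.3949
Σp_megaᵢ² = 0.1172² + 0.4276² + 0.1586² + 0.0276² + 0.2690² = 0.013736 + 0.182842 + 0.025154 + 0.000762 + 0.072361 = 0.294855
B_mega = 1 / 0.294855 = 3.3915
Highest B → broadest niche (most generalist): Lepomis megalotis (B = 3.39).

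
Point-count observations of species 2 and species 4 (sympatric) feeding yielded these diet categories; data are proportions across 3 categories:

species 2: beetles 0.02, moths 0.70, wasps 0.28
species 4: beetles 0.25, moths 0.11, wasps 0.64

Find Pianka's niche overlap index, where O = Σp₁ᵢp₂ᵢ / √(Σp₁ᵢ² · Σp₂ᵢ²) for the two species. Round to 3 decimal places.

Σ p₁ᵢp₂ᵢ = 0.0050 + 0.0770 + 0.1792 = 0.2612
Σp_1ᵢ² = 0.02² + 0.70² + 0.28² = 0.0004 + 0.4900 + 0.0784 = 0.5688
Σp_2ᵢ² = 0.25² + 0.11² + 0.64² = 0.0625 + 0.0121 + 0.4096 = 0.4842
O = 0.2612 / √(0.5688 × 0.4842) = 0.2612 / 0.524798 = 0.49772

0.498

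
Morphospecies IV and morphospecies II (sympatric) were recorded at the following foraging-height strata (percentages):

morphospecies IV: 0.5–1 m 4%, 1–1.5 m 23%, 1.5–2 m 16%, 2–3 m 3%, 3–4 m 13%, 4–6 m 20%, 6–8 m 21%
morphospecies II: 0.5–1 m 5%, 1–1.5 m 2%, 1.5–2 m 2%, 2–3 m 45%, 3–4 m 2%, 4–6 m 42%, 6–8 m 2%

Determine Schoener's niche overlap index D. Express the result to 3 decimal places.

0.350

Convert percentages to proportions (divide by 100).
Σ|p₁ᵢ − p₂ᵢ| = 0.01 + 0.21 + 0.14 + 0.42 + 0.11 + 0.22 + 0.19 = 1.30
D = 1 − ½ × 1.30 = 1 − 0.650 = 0.35000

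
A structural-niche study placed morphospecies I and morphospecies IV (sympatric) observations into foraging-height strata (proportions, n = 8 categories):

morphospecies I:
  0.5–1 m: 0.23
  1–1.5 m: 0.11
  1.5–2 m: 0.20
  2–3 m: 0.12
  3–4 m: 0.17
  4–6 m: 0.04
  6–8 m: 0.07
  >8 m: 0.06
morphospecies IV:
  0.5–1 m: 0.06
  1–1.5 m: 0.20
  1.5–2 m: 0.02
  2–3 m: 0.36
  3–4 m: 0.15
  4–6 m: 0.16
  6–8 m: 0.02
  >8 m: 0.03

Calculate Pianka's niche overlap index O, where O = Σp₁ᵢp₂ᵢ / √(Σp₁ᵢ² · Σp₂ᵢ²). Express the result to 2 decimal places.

Σ p₁ᵢp₂ᵢ = 0.0138 + 0.0220 + 0.0040 + 0.0432 + 0.0255 + 0.0064 + 0.0014 + 0.0018 = 0.1181
Σp_1ᵢ² = 0.23² + 0.11² + 0.20² + 0.12² + 0.17² + 0.04² + 0.07² + 0.06² = 0.0529 + 0.0121 + 0.0400 + 0.0144 + 0.0289 + 0.0016 + 0.0049 + 0.0036 = 0.1584
Σp_2ᵢ² = 0.06² + 0.20² + 0.02² + 0.36² + 0.15² + 0.16² + 0.02² + 0.03² = 0.0036 + 0.0400 + 0.0004 + 0.1296 + 0.0225 + 0.0256 + 0.0004 + 0.0009 = 0.2230
O = 0.1181 / √(0.1584 × 0.2230) = 0.1181 / 0.18794 = 0.6284

0.63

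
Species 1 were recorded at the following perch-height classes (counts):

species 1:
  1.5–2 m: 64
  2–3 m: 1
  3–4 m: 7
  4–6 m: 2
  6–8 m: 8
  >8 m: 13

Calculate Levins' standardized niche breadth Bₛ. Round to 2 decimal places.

Proportions for species 1 (n=95): 64/95=0.6737, 1/95=0.0105, 7/95=0.0737, 2/95=0.0211, 8/95=0.0842, 13/95=0.1368
Σpᵢ² = 0.6737² + 0.0105² + 0.0737² + 0.0211² + 0.0842² + 0.1368² = 0.453872 + 0.000110 + 0.005432 + 0.000445 + 0.007090 + 0.018714 = 0.485663
B = 1 / 0.485663 = 2.0590
Bₛ = (B − 1)/(n − 1) = (2.0590 − 1)/(6 − 1) = 1.0590/5 = 0.2118

0.21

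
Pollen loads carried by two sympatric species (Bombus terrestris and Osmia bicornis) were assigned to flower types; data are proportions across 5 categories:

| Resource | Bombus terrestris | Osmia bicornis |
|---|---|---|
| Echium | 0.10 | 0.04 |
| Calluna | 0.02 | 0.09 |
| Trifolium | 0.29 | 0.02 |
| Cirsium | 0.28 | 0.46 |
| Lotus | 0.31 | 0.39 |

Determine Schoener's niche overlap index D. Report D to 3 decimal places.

Σ|p₁ᵢ − p₂ᵢ| = 0.06 + 0.07 + 0.27 + 0.18 + 0.08 = 0.66
D = 1 − ½ × 0.66 = 1 − 0.330 = 0.67000

0.670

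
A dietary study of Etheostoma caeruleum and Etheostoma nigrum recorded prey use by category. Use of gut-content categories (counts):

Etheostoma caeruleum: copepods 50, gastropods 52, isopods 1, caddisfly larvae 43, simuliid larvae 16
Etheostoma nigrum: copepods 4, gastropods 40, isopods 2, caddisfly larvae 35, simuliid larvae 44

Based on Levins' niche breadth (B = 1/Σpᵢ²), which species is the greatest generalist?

Proportions for Etheostoma caeruleum (n=162): 50/162=0.3086, 52/162=0.3210, 1/162=0.0062, 43/162=0.2654, 16/162=0.0988
Proportions for Etheostoma nigrum (n=125): 4/125=0.0320, 40/125=0.3200, 2/125=0.0160, 35/125=0.2800, 44/125=0.3520
Σp_caerᵢ² = 0.3086² + 0.3210² + 0.0062² + 0.2654² + 0.0988² = 0.095234 + 0.103041 + 0.000038 + 0.070437 + 0.009761 = 0.278511
B_caer = 1 / 0.278511 = 3.5905
Σp_nigrᵢ² = 0.0320² + 0.3200² + 0.0160² + 0.2800² + 0.3520² = 0.001024 + 0.102400 + 0.000256 + 0.078400 + 0.123904 = 0.305984
B_nigr = 1 / 0.305984 = 3.2681
Highest B → broadest niche (most generalist): Etheostoma caeruleum (B = 3.59).

Etheostoma caeruleum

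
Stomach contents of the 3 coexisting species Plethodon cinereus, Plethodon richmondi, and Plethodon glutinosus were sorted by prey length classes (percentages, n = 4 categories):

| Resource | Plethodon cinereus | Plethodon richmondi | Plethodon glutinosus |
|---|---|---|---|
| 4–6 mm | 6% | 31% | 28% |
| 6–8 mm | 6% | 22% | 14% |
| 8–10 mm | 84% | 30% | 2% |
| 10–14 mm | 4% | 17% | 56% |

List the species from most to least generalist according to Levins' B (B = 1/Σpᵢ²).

Convert percentages to proportions (divide by 100).
Σp_cineᵢ² = 0.06² + 0.06² + 0.84² + 0.04² = 0.0036 + 0.0036 + 0.7056 + 0.0016 = 0.7144
B_cine = 1 / 0.7144 = 1.3998
Σp_richᵢ² = 0.31² + 0.22² + 0.30² + 0.17² = 0.0961 + 0.0484 + 0.0900 + 0.0289 = 0.2634
B_rich = 1 / 0.2634 = 3.7965
Σp_glutᵢ² = 0.28² + 0.14² + 0.02² + 0.56² = 0.0784 + 0.0196 + 0.0004 + 0.3136 = 0.4120
B_glut = 1 / 0.4120 = 2.4272
Ranking by B (broadest → narrowest): Plethodon richmondi (3.80) > Plethodon glutinosus (2.43) > Plethodon cinereus (1.40)

Plethodon richmondi > Plethodon glutinosus > Plethodon cinereus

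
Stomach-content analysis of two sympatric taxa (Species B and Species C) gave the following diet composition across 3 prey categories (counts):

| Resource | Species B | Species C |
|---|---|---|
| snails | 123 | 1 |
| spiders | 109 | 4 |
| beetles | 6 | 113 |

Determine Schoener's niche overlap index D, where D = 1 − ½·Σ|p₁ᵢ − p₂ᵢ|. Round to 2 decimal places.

Proportions for Species B (n=238): 123/238=0.5168, 109/238=0.4580, 6/238=0.0252
Proportions for Species C (n=118): 1/118=0.0085, 4/118=0.0339, 113/118=0.9576
Σ|p₁ᵢ − p₂ᵢ| = 0.5083 + 0.4241 + 0.9324 = 1.8648
D = 1 − ½ × 1.8648 = 1 − 0.93240 = 0.06760

0.07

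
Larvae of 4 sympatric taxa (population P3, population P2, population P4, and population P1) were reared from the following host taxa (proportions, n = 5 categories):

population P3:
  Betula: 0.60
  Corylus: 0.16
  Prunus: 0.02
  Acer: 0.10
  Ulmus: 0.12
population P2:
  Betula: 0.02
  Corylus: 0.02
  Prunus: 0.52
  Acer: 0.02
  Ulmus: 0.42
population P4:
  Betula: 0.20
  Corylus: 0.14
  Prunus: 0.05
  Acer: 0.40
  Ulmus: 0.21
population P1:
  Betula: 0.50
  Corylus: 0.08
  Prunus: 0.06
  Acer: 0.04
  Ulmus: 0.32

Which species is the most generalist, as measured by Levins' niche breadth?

population P4

Σp_P3ᵢ² = 0.60² + 0.16² + 0.02² + 0.10² + 0.12² = 0.3600 + 0.0256 + 0.0004 + 0.0100 + 0.0144 = 0.4104
B_P3 = 1 / 0.4104 = 2.4366
Σp_P2ᵢ² = 0.02² + 0.02² + 0.52² + 0.02² + 0.42² = 0.0004 + 0.0004 + 0.2704 + 0.0004 + 0.1764 = 0.4480
B_P2 = 1 / 0.4480 = 2.2321
Σp_P4ᵢ² = 0.20² + 0.14² + 0.05² + 0.40² + 0.21² = 0.0400 + 0.0196 + 0.0025 + 0.1600 + 0.0441 = 0.2662
B_P4 = 1 / 0.2662 = 3.7566
Σp_P1ᵢ² = 0.50² + 0.08² + 0.06² + 0.04² + 0.32² = 0.2500 + 0.0064 + 0.0036 + 0.0016 + 0.1024 = 0.3640
B_P1 = 1 / 0.3640 = 2.7473
Highest B → broadest niche (most generalist): population P4 (B = 3.76).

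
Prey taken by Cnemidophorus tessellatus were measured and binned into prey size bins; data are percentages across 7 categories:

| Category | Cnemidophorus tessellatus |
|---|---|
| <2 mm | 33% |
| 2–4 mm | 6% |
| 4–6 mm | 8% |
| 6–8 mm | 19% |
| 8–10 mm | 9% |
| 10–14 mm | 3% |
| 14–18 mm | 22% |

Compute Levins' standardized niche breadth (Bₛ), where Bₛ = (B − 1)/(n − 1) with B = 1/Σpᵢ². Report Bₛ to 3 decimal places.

Convert percentages to proportions (divide by 100).
Σpᵢ² = 0.33² + 0.06² + 0.08² + 0.19² + 0.09² + 0.03² + 0.22² = 0.1089 + 0.0036 + 0.0064 + 0.0361 + 0.0081 + 0.0009 + 0.0484 = 0.2124
B = 1 / 0.2124 = 4.70810
Bₛ = (B − 1)/(n − 1) = (4.70810 − 1)/(7 − 1) = 3.70810/6 = 0.61802

0.618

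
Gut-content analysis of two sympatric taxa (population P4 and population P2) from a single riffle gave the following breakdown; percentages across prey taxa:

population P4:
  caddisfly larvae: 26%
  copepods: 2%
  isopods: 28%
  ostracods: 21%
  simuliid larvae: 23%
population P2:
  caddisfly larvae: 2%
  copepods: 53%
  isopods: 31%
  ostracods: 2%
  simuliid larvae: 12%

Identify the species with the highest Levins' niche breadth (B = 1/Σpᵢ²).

Convert percentages to proportions (divide by 100).
Σp_P4ᵢ² = 0.26² + 0.02² + 0.28² + 0.21² + 0.23² = 0.0676 + 0.0004 + 0.0784 + 0.0441 + 0.0529 = 0.2434
B_P4 = 1 / 0.2434 = 4.1085
Σp_P2ᵢ² = 0.02² + 0.53² + 0.31² + 0.02² + 0.12² = 0.0004 + 0.2809 + 0.0961 + 0.0004 + 0.0144 = 0.3922
B_P2 = 1 / 0.3922 = 2.5497
Highest B → broadest niche (most generalist): population P4 (B = 4.11).

population P4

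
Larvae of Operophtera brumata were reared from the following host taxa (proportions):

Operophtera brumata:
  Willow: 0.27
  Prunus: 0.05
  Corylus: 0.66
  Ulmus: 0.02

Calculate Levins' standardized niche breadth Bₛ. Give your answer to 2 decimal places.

Σpᵢ² = 0.27² + 0.05² + 0.66² + 0.02² = 0.0729 + 0.0025 + 0.4356 + 0.0004 = 0.5114
B = 1 / 0.5114 = 1.9554
Bₛ = (B − 1)/(n − 1) = (1.9554 − 1)/(4 − 1) = 0.9554/3 = 0.3185

0.32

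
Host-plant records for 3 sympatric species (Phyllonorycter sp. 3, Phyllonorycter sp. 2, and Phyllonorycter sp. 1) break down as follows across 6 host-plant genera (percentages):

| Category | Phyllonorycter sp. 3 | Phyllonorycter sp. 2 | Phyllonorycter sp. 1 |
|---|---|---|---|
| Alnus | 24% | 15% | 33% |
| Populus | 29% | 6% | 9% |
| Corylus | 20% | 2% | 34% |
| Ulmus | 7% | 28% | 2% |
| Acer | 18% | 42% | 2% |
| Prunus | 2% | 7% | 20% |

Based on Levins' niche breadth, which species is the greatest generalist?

Convert percentages to proportions (divide by 100).
Σp_3ᵢ² = 0.24² + 0.29² + 0.20² + 0.07² + 0.18² + 0.02² = 0.0576 + 0.0841 + 0.0400 + 0.0049 + 0.0324 + 0.0004 = 0.2194
B_3 = 1 / 0.2194 = 4.5579
Σp_2ᵢ² = 0.15² + 0.06² + 0.02² + 0.28² + 0.42² + 0.07² = 0.0225 + 0.0036 + 0.0004 + 0.0784 + 0.1764 + 0.0049 = 0.2862
B_2 = 1 / 0.2862 = 3.4941
Σp_1ᵢ² = 0.33² + 0.09² + 0.34² + 0.02² + 0.02² + 0.20² = 0.1089 + 0.0081 + 0.1156 + 0.0004 + 0.0004 + 0.0400 = 0.2734
B_1 = 1 / 0.2734 = 3.6576
Highest B → broadest niche (most generalist): Phyllonorycter sp. 3 (B = 4.56).

Phyllonorycter sp. 3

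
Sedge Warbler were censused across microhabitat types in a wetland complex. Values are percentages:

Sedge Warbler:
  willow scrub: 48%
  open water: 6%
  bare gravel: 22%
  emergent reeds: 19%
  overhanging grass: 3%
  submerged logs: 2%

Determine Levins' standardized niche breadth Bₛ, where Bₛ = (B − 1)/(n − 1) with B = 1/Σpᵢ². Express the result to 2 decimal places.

Convert percentages to proportions (divide by 100).
Σpᵢ² = 0.48² + 0.06² + 0.22² + 0.19² + 0.03² + 0.02² = 0.2304 + 0.0036 + 0.0484 + 0.0361 + 0.0009 + 0.0004 = 0.3198
B = 1 / 0.3198 = 3.1270
Bₛ = (B − 1)/(n − 1) = (3.1270 − 1)/(6 − 1) = 2.1270/5 = 0.4254

0.43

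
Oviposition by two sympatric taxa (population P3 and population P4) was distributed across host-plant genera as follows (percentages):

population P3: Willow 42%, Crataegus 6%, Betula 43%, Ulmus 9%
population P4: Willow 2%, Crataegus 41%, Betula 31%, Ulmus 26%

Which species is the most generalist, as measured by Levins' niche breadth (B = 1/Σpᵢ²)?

Convert percentages to proportions (divide by 100).
Σp_P3ᵢ² = 0.42² + 0.06² + 0.43² + 0.09² = 0.1764 + 0.0036 + 0.1849 + 0.0081 = 0.3730
B_P3 = 1 / 0.3730 = 2.6810
Σp_P4ᵢ² = 0.02² + 0.41² + 0.31² + 0.26² = 0.0004 + 0.1681 + 0.0961 + 0.0676 = 0.3322
B_P4 = 1 / 0.3322 = 3.0102
Highest B → broadest niche (most generalist): population P4 (B = 3.01).

population P4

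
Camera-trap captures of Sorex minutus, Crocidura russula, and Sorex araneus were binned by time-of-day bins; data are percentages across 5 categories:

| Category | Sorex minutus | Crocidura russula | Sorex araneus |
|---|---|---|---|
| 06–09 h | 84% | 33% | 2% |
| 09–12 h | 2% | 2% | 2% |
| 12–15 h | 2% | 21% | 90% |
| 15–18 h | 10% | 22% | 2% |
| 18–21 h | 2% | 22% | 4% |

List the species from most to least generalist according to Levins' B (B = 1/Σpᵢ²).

Convert percentages to proportions (divide by 100).
Σp_minuᵢ² = 0.84² + 0.02² + 0.02² + 0.10² + 0.02² = 0.7056 + 0.0004 + 0.0004 + 0.0100 + 0.0004 = 0.7168
B_minu = 1 / 0.7168 = 1.3951
Σp_russᵢ² = 0.33² + 0.02² + 0.21² + 0.22² + 0.22² = 0.1089 + 0.0004 + 0.0441 + 0.0484 + 0.0484 = 0.2502
B_russ = 1 / 0.2502 = 3.9968
Σp_aranᵢ² = 0.02² + 0.02² + 0.90² + 0.02² + 0.04² = 0.0004 + 0.0004 + 0.8100 + 0.0004 + 0.0016 = 0.8128
B_aran = 1 / 0.8128 = 1.2303
Ranking by B (broadest → narrowest): Crocidura russula (4.00) > Sorex minutus (1.40) > Sorex araneus (1.23)

Crocidura russula > Sorex minutus > Sorex araneus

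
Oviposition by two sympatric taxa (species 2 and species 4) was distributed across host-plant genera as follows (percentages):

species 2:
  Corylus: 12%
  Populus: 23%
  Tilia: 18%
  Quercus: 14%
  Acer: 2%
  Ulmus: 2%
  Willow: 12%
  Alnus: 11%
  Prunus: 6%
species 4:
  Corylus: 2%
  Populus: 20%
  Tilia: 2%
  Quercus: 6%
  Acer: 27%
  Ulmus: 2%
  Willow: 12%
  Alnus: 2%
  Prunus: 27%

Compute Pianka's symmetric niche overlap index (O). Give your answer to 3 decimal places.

Convert percentages to proportions (divide by 100).
Σ p₁ᵢp₂ᵢ = 0.0024 + 0.0460 + 0.0036 + 0.0084 + 0.0054 + 0.0004 + 0.0144 + 0.0022 + 0.0162 = 0.0990
Σp_1ᵢ² = 0.12² + 0.23² + 0.18² + 0.14² + 0.02² + 0.02² + 0.12² + 0.11² + 0.06² = 0.0144 + 0.0529 + 0.0324 + 0.0196 + 0.0004 + 0.0004 + 0.0144 + 0.0121 + 0.0036 = 0.1502
Σp_2ᵢ² = 0.02² + 0.20² + 0.02² + 0.06² + 0.27² + 0.02² + 0.12² + 0.02² + 0.27² = 0.0004 + 0.0400 + 0.0004 + 0.0036 + 0.0729 + 0.0004 + 0.0144 + 0.0004 + 0.0729 = 0.2054
O = 0.0990 / √(0.1502 × 0.2054) = 0.0990 / 0.175645 = 0.56364

0.564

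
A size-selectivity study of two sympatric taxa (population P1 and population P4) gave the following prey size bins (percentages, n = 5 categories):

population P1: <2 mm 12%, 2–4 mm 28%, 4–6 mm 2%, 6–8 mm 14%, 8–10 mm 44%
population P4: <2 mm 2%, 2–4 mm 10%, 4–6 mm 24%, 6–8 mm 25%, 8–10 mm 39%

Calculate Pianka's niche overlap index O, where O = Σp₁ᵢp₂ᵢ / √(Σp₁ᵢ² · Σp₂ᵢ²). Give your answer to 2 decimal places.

0.82

Convert percentages to proportions (divide by 100).
Σ p₁ᵢp₂ᵢ = 0.0024 + 0.0280 + 0.0048 + 0.0350 + 0.1716 = 0.2418
Σp_1ᵢ² = 0.12² + 0.28² + 0.02² + 0.14² + 0.44² = 0.0144 + 0.0784 + 0.0004 + 0.0196 + 0.1936 = 0.3064
Σp_2ᵢ² = 0.02² + 0.10² + 0.24² + 0.25² + 0.39² = 0.0004 + 0.0100 + 0.0576 + 0.0625 + 0.1521 = 0.2826
O = 0.2418 / √(0.3064 × 0.2826) = 0.2418 / 0.29426 = 0.8217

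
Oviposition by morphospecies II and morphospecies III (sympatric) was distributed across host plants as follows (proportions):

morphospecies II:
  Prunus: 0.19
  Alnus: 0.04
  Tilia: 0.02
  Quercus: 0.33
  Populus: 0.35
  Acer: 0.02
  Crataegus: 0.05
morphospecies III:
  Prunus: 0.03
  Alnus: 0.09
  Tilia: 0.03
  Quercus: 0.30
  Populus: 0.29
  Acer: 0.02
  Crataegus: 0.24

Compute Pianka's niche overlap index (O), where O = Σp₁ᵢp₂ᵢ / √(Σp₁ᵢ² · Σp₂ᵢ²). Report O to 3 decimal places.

Σ p₁ᵢp₂ᵢ = 0.0057 + 0.0036 + 0.0006 + 0.0990 + 0.1015 + 0.0004 + 0.0120 = 0.2228
Σp_1ᵢ² = 0.19² + 0.04² + 0.02² + 0.33² + 0.35² + 0.02² + 0.05² = 0.0361 + 0.0016 + 0.0004 + 0.1089 + 0.1225 + 0.0004 + 0.0025 = 0.2724
Σp_2ᵢ² = 0.03² + 0.09² + 0.03² + 0.30² + 0.29² + 0.02² + 0.24² = 0.0009 + 0.0081 + 0.0009 + 0.0900 + 0.0841 + 0.0004 + 0.0576 = 0.2420
O = 0.2228 / √(0.2724 × 0.2420) = 0.2228 / 0.256750 = 0.86777

0.868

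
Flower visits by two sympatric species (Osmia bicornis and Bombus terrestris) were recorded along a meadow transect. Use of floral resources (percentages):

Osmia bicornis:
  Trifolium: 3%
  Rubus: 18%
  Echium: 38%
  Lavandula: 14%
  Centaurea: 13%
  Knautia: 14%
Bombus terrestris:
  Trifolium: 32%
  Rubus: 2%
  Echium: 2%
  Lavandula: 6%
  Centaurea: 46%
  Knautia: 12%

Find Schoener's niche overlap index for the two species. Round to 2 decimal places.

0.38

Convert percentages to proportions (divide by 100).
Σ|p₁ᵢ − p₂ᵢ| = 0.29 + 0.16 + 0.36 + 0.08 + 0.33 + 0.02 = 1.24
D = 1 − ½ × 1.24 = 1 − 0.620 = 0.3800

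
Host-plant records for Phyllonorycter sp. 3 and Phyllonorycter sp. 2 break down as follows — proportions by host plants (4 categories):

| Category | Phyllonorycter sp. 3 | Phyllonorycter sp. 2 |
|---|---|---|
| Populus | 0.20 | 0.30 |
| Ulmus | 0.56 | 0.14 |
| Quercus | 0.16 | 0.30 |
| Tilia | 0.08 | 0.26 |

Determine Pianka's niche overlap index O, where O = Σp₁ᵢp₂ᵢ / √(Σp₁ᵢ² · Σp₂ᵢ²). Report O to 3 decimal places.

Σ p₁ᵢp₂ᵢ = 0.0600 + 0.0784 + 0.0480 + 0.0208 = 0.2072
Σp_1ᵢ² = 0.20² + 0.56² + 0.16² + 0.08² = 0.0400 + 0.3136 + 0.0256 + 0.0064 = 0.3856
Σp_2ᵢ² = 0.30² + 0.14² + 0.30² + 0.26² = 0.0900 + 0.0196 + 0.0900 + 0.0676 = 0.2672
O = 0.2072 / √(0.3856 × 0.2672) = 0.2072 / 0.320986 = 0.64551

0.646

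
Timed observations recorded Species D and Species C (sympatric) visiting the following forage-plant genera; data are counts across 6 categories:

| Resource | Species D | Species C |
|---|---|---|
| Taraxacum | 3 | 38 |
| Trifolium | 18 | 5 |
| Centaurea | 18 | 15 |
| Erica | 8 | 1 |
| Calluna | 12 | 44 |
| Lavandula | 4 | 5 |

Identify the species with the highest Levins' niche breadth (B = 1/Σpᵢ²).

Proportions for Species D (n=63): 3/63=0.0476, 18/63=0.2857, 18/63=0.2857, 8/63=0.1270, 12/63=0.1905, 4/63=0.0635
Proportions for Species C (n=108): 38/108=0.3519, 5/108=0.0463, 15/108=0.1389, 1/108=0.0093, 44/108=0.4074, 5/108=0.0463
Σp_Dᵢ² = 0.0476² + 0.2857² + 0.2857² + 0.1270² + 0.1905² + 0.0635² = 0.002266 + 0.081624 + 0.081624 + 0.016129 + 0.036290 + 0.004032 = 0.221965
B_D = 1 / 0.221965 = 4.5052
Σp_Cᵢ² = 0.3519² + 0.0463² + 0.1389² + 0.0093² + 0.4074² + 0.0463² = 0.123834 + 0.002144 + 0.019293 + 0.000086 + 0.165975 + 0.002144 = 0.313476
B_C = 1 / 0.313476 = 3.1900
Highest B → broadest niche (most generalist): Species D (B = 4.51).

Species D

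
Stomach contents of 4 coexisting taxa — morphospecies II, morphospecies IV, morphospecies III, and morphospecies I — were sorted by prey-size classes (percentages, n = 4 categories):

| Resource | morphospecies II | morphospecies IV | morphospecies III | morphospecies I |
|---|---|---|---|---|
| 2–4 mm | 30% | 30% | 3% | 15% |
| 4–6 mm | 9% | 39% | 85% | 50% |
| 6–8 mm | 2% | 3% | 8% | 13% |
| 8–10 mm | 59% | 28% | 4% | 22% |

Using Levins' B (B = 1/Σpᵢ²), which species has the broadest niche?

morphospecies IV

Convert percentages to proportions (divide by 100).
Σp_IIᵢ² = 0.30² + 0.09² + 0.02² + 0.59² = 0.0900 + 0.0081 + 0.0004 + 0.3481 = 0.4466
B_II = 1 / 0.4466 = 2.2391
Σp_IVᵢ² = 0.30² + 0.39² + 0.03² + 0.28² = 0.0900 + 0.1521 + 0.0009 + 0.0784 = 0.3214
B_IV = 1 / 0.3214 = 3.1114
Σp_IIIᵢ² = 0.03² + 0.85² + 0.08² + 0.04² = 0.0009 + 0.7225 + 0.0064 + 0.0016 = 0.7314
B_III = 1 / 0.7314 = 1.3672
Σp_Iᵢ² = 0.15² + 0.50² + 0.13² + 0.22² = 0.0225 + 0.2500 + 0.0169 + 0.0484 = 0.3378
B_I = 1 / 0.3378 = 2.9603
Highest B → broadest niche (most generalist): morphospecies IV (B = 3.11).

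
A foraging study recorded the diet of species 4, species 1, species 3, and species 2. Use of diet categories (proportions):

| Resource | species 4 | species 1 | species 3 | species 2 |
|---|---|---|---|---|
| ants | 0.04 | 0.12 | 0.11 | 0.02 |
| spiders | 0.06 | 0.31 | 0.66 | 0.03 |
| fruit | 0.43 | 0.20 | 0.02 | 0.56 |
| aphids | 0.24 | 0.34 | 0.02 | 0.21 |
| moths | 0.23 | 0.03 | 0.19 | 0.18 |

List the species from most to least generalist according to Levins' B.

species 1 > species 4 > species 2 > species 3

Σp_4ᵢ² = 0.04² + 0.06² + 0.43² + 0.24² + 0.23² = 0.0016 + 0.0036 + 0.1849 + 0.0576 + 0.0529 = 0.3006
B_4 = 1 / 0.3006 = 3.3267
Σp_1ᵢ² = 0.12² + 0.31² + 0.20² + 0.34² + 0.03² = 0.0144 + 0.0961 + 0.0400 + 0.1156 + 0.0009 = 0.2670
B_1 = 1 / 0.2670 = 3.7453
Σp_3ᵢ² = 0.11² + 0.66² + 0.02² + 0.02² + 0.19² = 0.0121 + 0.4356 + 0.0004 + 0.0004 + 0.0361 = 0.4846
B_3 = 1 / 0.4846 = 2.0636
Σp_2ᵢ² = 0.02² + 0.03² + 0.56² + 0.21² + 0.18² = 0.0004 + 0.0009 + 0.3136 + 0.0441 + 0.0324 = 0.3914
B_2 = 1 / 0.3914 = 2.5549
Ranking by B (broadest → narrowest): species 1 (3.75) > species 4 (3.33) > species 2 (2.55) > species 3 (2.06)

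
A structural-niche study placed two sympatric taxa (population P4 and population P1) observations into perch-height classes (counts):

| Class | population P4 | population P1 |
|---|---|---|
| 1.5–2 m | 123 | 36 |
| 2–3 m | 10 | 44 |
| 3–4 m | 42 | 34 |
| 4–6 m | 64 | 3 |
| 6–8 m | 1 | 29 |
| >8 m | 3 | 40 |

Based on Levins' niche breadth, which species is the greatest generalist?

Proportions for population P4 (n=243): 123/243=0.5062, 10/243=0.0412, 42/243=0.1728, 64/243=0.2634, 1/243=0.0041, 3/243=0.0123
Proportions for population P1 (n=186): 36/186=0.1935, 44/186=0.2366, 34/186=0.1828, 3/186=0.0161, 29/186=0.1559, 40/186=0.2151
Σp_P4ᵢ² = 0.5062² + 0.0412² + 0.1728² + 0.2634² + 0.0041² + 0.0123² = 0.256238 + 0.001697 + 0.029860 + 0.069380 + 0.000017 + 0.000151 = 0.357343
B_P4 = 1 / 0.357343 = 2.7984
Σp_P1ᵢ² = 0.1935² + 0.2366² + 0.1828² + 0.0161² + 0.1559² + 0.2151² = 0.037442 + 0.055980 + 0.033416 + 0.000259 + 0.024305 + 0.046268 = 0.197670
B_P1 = 1 / 0.197670 = 5.0589
Highest B → broadest niche (most generalist): population P1 (B = 5.06).

population P1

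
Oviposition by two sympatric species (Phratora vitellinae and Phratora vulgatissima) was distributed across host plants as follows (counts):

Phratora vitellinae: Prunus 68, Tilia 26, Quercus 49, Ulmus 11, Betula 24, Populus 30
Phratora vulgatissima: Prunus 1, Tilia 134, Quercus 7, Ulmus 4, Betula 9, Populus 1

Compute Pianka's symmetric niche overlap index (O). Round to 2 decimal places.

0.32

Proportions for Phratora vitellinae (n=208): 68/208=0.3269, 26/208=0.1250, 49/208=0.2356, 11/208=0.0529, 24/208=0.1154, 30/208=0.1442
Proportions for Phratora vulgatissima (n=156): 1/156=0.0064, 134/156=0.8590, 7/156=0.0449, 4/156=0.0256, 9/156=0.0577, 1/156=0.0064
Σ p₁ᵢp₂ᵢ = 0.002092 + 0.107375 + 0.010578 + 0.001354 + 0.006659 + 0.000923 = 0.128981
Σp_1ᵢ² = 0.3269² + 0.1250² + 0.2356² + 0.0529² + 0.1154² + 0.1442² = 0.106864 + 0.015625 + 0.055507 + 0.002798 + 0.013317 + 0.020794 = 0.214905
Σp_2ᵢ² = 0.0064² + 0.8590² + 0.0449² + 0.0256² + 0.0577² + 0.0064² = 0.000041 + 0.737881 + 0.002016 + 0.000655 + 0.003329 + 0.000041 = 0.743963
O = 0.128981 / √(0.214905 × 0.743963) = 0.128981 / 0.3998517 = 0.3226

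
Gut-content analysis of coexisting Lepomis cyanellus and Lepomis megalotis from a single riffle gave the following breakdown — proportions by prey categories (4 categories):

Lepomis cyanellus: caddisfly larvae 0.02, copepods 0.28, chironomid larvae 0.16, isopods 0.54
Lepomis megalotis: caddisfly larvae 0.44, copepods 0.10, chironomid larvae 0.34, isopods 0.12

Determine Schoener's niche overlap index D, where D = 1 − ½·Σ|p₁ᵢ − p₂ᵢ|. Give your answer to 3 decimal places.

0.400

Σ|p₁ᵢ − p₂ᵢ| = 0.42 + 0.18 + 0.18 + 0.42 = 1.20
D = 1 − ½ × 1.20 = 1 − 0.600 = 0.40000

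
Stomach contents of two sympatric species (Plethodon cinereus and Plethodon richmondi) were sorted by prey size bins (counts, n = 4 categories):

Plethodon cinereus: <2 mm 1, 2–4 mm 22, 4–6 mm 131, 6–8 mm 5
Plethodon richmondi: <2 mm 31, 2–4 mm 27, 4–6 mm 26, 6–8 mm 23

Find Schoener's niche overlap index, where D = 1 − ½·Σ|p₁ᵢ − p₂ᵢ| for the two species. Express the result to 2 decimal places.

0.42

Proportions for Plethodon cinereus (n=159): 1/159=0.0063, 22/159=0.1384, 131/159=0.8239, 5/159=0.0314
Proportions for Plethodon richmondi (n=107): 31/107=0.2897, 27/107=0.2523, 26/107=0.2430, 23/107=0.2150
Σ|p₁ᵢ − p₂ᵢ| = 0.2834 + 0.1139 + 0.5809 + 0.1836 = 1.1618
D = 1 − ½ × 1.1618 = 1 − 0.58090 = 0.41910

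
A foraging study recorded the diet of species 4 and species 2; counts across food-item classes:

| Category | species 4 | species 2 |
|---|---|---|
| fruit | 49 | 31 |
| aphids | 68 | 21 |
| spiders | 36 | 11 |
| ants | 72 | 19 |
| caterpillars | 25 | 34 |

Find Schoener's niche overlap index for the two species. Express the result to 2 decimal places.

0.74

Proportions for species 4 (n=250): 49/250=0.1960, 68/250=0.2720, 36/250=0.1440, 72/250=0.2880, 25/250=0.1000
Proportions for species 2 (n=116): 31/116=0.2672, 21/116=0.1810, 11/116=0.0948, 19/116=0.1638, 34/116=0.2931
Σ|p₁ᵢ − p₂ᵢ| = 0.0712 + 0.0910 + 0.0492 + 0.1242 + 0.1931 = 0.5287
D = 1 − ½ × 0.5287 = 1 − 0.26435 = 0.73565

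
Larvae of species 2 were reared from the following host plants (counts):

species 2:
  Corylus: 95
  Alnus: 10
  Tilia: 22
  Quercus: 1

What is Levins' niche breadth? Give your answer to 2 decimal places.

Proportions for species 2 (n=128): 95/128=0.7422, 10/128=0.0781, 22/128=0.1719, 1/128=0.0078
Σpᵢ² = 0.7422² + 0.0781² + 0.1719² + 0.0078² = 0.550861 + 0.006100 + 0.029550 + 0.000061 = 0.586572
B = 1 / 0.586572 = 1.7048

1.70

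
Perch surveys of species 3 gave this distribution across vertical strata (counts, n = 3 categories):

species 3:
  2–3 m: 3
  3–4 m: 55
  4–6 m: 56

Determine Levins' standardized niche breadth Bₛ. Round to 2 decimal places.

Proportions for species 3 (n=114): 3/114=0.0263, 55/114=0.4825, 56/114=0.4912
Σpᵢ² = 0.0263² + 0.4825² + 0.4912² = 0.000692 + 0.232806 + 0.241277 = 0.474775
B = 1 / 0.474775 = 2.1063
Bₛ = (B − 1)/(n − 1) = (2.1063 − 1)/(3 − 1) = 1.1063/2 = 0.5532

0.55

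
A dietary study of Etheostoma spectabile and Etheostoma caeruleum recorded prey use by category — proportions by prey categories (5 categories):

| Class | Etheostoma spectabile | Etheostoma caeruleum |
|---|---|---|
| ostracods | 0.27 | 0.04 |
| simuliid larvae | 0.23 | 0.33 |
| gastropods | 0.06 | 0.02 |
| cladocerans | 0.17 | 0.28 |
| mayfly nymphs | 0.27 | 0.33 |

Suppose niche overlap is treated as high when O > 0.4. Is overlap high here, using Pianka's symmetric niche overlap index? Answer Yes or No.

Yes

Σ p₁ᵢp₂ᵢ = 0.0108 + 0.0759 + 0.0012 + 0.0476 + 0.0891 = 0.2246
Σp_1ᵢ² = 0.27² + 0.23² + 0.06² + 0.17² + 0.27² = 0.0729 + 0.0529 + 0.0036 + 0.0289 + 0.0729 = 0.2312
Σp_2ᵢ² = 0.04² + 0.33² + 0.02² + 0.28² + 0.33² = 0.0016 + 0.1089 + 0.0004 + 0.0784 + 0.1089 = 0.2982
O = 0.2246 / √(0.2312 × 0.2982) = 0.2246 / 0.26257 = 0.8554
O = 0.8554 > 0.4 → Yes.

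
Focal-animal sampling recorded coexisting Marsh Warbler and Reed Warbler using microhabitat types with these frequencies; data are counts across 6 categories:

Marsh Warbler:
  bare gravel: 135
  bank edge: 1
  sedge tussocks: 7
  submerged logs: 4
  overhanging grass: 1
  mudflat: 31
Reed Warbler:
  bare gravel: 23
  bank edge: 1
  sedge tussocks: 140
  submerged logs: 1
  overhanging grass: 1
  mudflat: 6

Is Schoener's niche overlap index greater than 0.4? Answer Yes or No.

No

Proportions for Marsh Warbler (n=179): 135/179=0.7542, 1/179=0.0056, 7/179=0.0391, 4/179=0.0223, 1/179=0.0056, 31/179=0.1732
Proportions for Reed Warbler (n=172): 23/172=0.1337, 1/172=0.0058, 140/172=0.8140, 1/172=0.0058, 1/172=0.0058, 6/172=0.0349
Σ|p₁ᵢ − p₂ᵢ| = 0.6205 + 0.0002 + 0.7749 + 0.0165 + 0.0002 + 0.1383 = 1.5506
D = 1 − ½ × 1.5506 = 1 − 0.77530 = 0.22470
D = 0.22470 < 0.4 → No.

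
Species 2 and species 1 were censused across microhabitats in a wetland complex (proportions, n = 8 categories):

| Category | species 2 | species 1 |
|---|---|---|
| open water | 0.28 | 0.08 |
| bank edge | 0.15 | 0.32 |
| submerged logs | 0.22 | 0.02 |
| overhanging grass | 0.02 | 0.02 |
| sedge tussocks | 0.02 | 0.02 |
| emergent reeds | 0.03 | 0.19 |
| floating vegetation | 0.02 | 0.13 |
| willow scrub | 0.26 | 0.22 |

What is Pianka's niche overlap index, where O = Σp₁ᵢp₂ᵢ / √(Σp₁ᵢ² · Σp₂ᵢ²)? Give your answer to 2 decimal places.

0.66

Σ p₁ᵢp₂ᵢ = 0.0224 + 0.0480 + 0.0044 + 0.0004 + 0.0004 + 0.0057 + 0.0026 + 0.0572 = 0.1411
Σp_1ᵢ² = 0.28² + 0.15² + 0.22² + 0.02² + 0.02² + 0.03² + 0.02² + 0.26² = 0.0784 + 0.0225 + 0.0484 + 0.0004 + 0.0004 + 0.0009 + 0.0004 + 0.0676 = 0.2190
Σp_2ᵢ² = 0.08² + 0.32² + 0.02² + 0.02² + 0.02² + 0.19² + 0.13² + 0.22² = 0.0064 + 0.1024 + 0.0004 + 0.0004 + 0.0004 + 0.0361 + 0.0169 + 0.0484 = 0.2114
O = 0.1411 / √(0.2190 × 0.2114) = 0.1411 / 0.21517 = 0.6558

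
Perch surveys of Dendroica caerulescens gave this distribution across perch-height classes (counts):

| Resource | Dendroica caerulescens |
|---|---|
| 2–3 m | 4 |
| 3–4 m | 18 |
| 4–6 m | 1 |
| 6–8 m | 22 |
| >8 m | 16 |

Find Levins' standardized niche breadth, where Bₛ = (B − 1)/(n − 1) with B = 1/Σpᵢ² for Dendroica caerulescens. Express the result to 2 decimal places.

0.61

Proportions for Dendroica caerulescens (n=61): 4/61=0.0656, 18/61=0.2951, 1/61=0.0164, 22/61=0.3607, 16/61=0.2623
Σpᵢ² = 0.0656² + 0.2951² + 0.0164² + 0.3607² + 0.2623² = 0.004303 + 0.087084 + 0.000269 + 0.130104 + 0.068801 = 0.290561
B = 1 / 0.290561 = 3.4416
Bₛ = (B − 1)/(n − 1) = (3.4416 − 1)/(5 − 1) = 2.4416/4 = 0.6104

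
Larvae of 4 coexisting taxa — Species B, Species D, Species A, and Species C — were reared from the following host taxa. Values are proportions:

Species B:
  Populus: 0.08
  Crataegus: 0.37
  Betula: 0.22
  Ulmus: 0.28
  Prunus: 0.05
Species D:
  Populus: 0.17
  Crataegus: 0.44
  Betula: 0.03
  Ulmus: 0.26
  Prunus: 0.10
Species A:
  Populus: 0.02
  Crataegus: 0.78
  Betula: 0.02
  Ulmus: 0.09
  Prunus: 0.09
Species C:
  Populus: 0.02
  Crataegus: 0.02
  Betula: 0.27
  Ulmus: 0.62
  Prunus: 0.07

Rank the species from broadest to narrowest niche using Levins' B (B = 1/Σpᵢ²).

Species B > Species D > Species C > Species A

Σp_Bᵢ² = 0.08² + 0.37² + 0.22² + 0.28² + 0.05² = 0.0064 + 0.1369 + 0.0484 + 0.0784 + 0.0025 = 0.2726
B_B = 1 / 0.2726 = 3.6684
Σp_Dᵢ² = 0.17² + 0.44² + 0.03² + 0.26² + 0.10² = 0.0289 + 0.1936 + 0.0009 + 0.0676 + 0.0100 = 0.3010
B_D = 1 / 0.3010 = 3.3223
Σp_Aᵢ² = 0.02² + 0.78² + 0.02² + 0.09² + 0.09² = 0.0004 + 0.6084 + 0.0004 + 0.0081 + 0.0081 = 0.6254
B_A = 1 / 0.6254 = 1.5990
Σp_Cᵢ² = 0.02² + 0.02² + 0.27² + 0.62² + 0.07² = 0.0004 + 0.0004 + 0.0729 + 0.3844 + 0.0049 = 0.4630
B_C = 1 / 0.4630 = 2.1598
Ranking by B (broadest → narrowest): Species B (3.67) > Species D (3.32) > Species C (2.16) > Species A (1.60)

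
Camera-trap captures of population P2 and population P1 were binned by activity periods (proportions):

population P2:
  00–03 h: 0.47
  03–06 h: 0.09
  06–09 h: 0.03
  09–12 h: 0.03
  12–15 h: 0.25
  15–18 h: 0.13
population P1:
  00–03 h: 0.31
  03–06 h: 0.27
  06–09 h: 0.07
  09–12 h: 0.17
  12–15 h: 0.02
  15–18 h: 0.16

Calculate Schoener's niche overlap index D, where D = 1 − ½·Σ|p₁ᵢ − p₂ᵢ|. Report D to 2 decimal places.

0.61

Σ|p₁ᵢ − p₂ᵢ| = 0.16 + 0.18 + 0.04 + 0.14 + 0.23 + 0.03 = 0.78
D = 1 − ½ × 0.78 = 1 − 0.390 = 0.6100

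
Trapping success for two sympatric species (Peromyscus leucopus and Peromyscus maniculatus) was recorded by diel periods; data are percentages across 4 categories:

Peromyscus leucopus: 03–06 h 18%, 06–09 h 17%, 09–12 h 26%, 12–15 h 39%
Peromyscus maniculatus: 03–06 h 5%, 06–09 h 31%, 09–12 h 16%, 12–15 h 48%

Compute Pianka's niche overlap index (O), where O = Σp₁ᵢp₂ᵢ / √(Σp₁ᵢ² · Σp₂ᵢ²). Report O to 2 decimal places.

0.92

Convert percentages to proportions (divide by 100).
Σ p₁ᵢp₂ᵢ = 0.0090 + 0.0527 + 0.0416 + 0.1872 = 0.2905
Σp_1ᵢ² = 0.18² + 0.17² + 0.26² + 0.39² = 0.0324 + 0.0289 + 0.0676 + 0.1521 = 0.2810
Σp_2ᵢ² = 0.05² + 0.31² + 0.16² + 0.48² = 0.0025 + 0.0961 + 0.0256 + 0.2304 = 0.3546
O = 0.2905 / √(0.2810 × 0.3546) = 0.2905 / 0.31566 = 0.9203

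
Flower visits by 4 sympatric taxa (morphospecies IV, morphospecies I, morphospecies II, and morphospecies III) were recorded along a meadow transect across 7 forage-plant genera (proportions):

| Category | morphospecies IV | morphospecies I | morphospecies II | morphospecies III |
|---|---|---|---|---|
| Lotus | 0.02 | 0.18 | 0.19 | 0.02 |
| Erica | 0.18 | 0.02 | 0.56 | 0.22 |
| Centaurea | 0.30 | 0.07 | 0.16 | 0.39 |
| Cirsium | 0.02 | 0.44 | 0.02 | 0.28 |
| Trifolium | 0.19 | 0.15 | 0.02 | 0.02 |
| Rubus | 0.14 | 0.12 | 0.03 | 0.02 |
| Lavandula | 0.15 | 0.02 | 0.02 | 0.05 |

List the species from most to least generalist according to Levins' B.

morphospecies IV > morphospecies I > morphospecies III > morphospecies II

Σp_IVᵢ² = 0.02² + 0.18² + 0.30² + 0.02² + 0.19² + 0.14² + 0.15² = 0.0004 + 0.0324 + 0.0900 + 0.0004 + 0.0361 + 0.0196 + 0.0225 = 0.2014
B_IV = 1 / 0.2014 = 4.9652
Σp_Iᵢ² = 0.18² + 0.02² + 0.07² + 0.44² + 0.15² + 0.12² + 0.02² = 0.0324 + 0.0004 + 0.0049 + 0.1936 + 0.0225 + 0.0144 + 0.0004 = 0.2686
B_I = 1 / 0.2686 = 3.7230
Σp_IIᵢ² = 0.19² + 0.56² + 0.16² + 0.02² + 0.02² + 0.03² + 0.02² = 0.0361 + 0.3136 + 0.0256 + 0.0004 + 0.0004 + 0.0009 + 0.0004 = 0.3774
B_II = 1 / 0.3774 = 2.6497
Σp_IIIᵢ² = 0.02² + 0.22² + 0.39² + 0.28² + 0.02² + 0.02² + 0.05² = 0.0004 + 0.0484 + 0.1521 + 0.0784 + 0.0004 + 0.0004 + 0.0025 = 0.2826
B_III = 1 / 0.2826 = 3.5386
Ranking by B (broadest → narrowest): morphospecies IV (4.97) > morphospecies I (3.72) > morphospecies III (3.54) > morphospecies II (2.65)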